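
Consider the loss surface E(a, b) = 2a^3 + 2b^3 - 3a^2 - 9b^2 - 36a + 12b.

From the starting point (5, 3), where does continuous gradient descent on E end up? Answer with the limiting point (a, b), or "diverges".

E is separable, so gradient descent decouples: a follows -∂E/∂a, b follows -∂E/∂b.
∂E/∂a = 6(a - 3)(a + 2); at a=5 this is 84, so a decreases.
∂E/∂b = 6(b - 2)(b - 1); at b=3 this is 12, so b decreases.
a converges to its nearest critical value 3 (a local min of the a-part); b converges to 2. The iterate converges to (3, 2).

(3, 2)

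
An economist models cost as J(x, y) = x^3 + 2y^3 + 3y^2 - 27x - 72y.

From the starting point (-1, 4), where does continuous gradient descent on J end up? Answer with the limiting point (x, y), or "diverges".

J is separable, so gradient descent decouples: x follows -∂J/∂x, y follows -∂J/∂y.
∂J/∂x = 3(x - 3)(x + 3); at x=-1 this is -24, so x increases.
∂J/∂y = 6(y - 3)(y + 4); at y=4 this is 48, so y decreases.
x converges to its nearest critical value 3 (a local min of the x-part); y converges to 3. The iterate converges to (3, 3).

(3, 3)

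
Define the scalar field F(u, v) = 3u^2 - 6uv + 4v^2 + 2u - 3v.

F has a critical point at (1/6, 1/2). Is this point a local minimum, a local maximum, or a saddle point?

The Hessian of F is constant: H = [[6, -6], [-6, 8]].
det(H) = 6·8 − (-6)² = 12.
det(H) > 0 and tr(H) = 14 > 0, so H is positive definite and the point is a local minimum.

local minimum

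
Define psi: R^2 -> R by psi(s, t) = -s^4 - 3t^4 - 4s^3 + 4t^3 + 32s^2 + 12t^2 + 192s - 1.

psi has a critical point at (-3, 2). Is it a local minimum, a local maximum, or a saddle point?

saddle point

The mixed partial ∂²psi/∂s∂t is 0, so the Hessian at any point is diag(psi_ss, psi_tt) = diag(4(-3s^2 - 6s + 16), 12(-3t^2 + 2t + 2)).
At (-3, 2): H = diag(28, -72).
The eigenvalues have opposite signs, so H is indefinite: a saddle point.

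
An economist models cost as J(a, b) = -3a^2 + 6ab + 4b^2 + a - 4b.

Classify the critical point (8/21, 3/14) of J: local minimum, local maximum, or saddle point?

saddle point

The Hessian of J is constant: H = [[-6, 6], [6, 8]].
det(H) = (-6)·8 − 6² = -84.
Since det(H) < 0, H is indefinite and the critical point is a saddle point.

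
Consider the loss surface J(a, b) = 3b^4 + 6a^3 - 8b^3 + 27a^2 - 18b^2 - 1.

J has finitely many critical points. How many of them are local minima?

2

J separates as a function of a plus a function of b, so ∇J=0 decouples.
∂J/∂a = 18a(a + 3) = 0 at a ∈ {-3, 0}; ∂J/∂b = 12b(b - 3)(b + 1) = 0 at b ∈ {-1, 0, 3}.
The Hessian is diagonal: diag(J_aa, J_bb). Second derivatives: J_aa(-3)=-54, J_aa(0)=54; J_bb(-1)=48, J_bb(0)=-36, J_bb(3)=144.
Local minima occur where both diagonal entries positive: (0, -1), (0, 3). Count: 2.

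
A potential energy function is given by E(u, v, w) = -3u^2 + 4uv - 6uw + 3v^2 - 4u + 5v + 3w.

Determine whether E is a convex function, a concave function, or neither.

E is quadratic, so its Hessian is the constant matrix H = [[-6, 4, -6], [4, 6, 0], [-6, 0, 0]].
Leading principal minors: -6, -52, -216.
Neither pattern holds ⇒ H is indefinite ⇒ neither convex nor concave.

neither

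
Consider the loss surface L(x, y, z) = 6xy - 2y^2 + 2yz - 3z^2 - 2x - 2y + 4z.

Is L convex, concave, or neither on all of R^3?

L is quadratic, so its Hessian is the constant matrix H = [[0, 6, 0], [6, -4, 2], [0, 2, -6]].
Leading principal minors: 0, -36, 216.
Neither pattern holds ⇒ H is indefinite ⇒ neither convex nor concave.

neither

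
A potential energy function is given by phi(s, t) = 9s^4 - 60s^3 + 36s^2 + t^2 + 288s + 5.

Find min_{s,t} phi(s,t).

phi(s,t) separates as P(s) + Q(t) + 5, so its minimum is min P + min Q + 5.
P'(s) = 36(s - 4)(s - 2)(s + 1) vanishes at s ∈ {-1, 2, 4}; Q'(t) = 2t vanishes at t ∈ {0}.
Local minima of P (where P''>0): P(-1)=-183, P(4)=192. Local minima of Q: Q(0)=0.
So the global minimum of phi is P(-1) + Q(0) + 5 = -183 + 0 + 5 = -178, attained at (-1, 0).

-178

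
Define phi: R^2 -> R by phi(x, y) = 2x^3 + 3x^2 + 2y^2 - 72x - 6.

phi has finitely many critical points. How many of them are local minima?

1

phi separates as a function of x plus a function of y, so ∇phi=0 decouples.
∂phi/∂x = 6(x - 3)(x + 4) = 0 at x ∈ {-4, 3}; ∂phi/∂y = 4y = 0 at y ∈ {0}.
The Hessian is diagonal: diag(phi_xx, phi_yy). Second derivatives: phi_xx(-4)=-42, phi_xx(3)=42; phi_yy(0)=4.
Local minima occur where both diagonal entries positive: (3, 0). Count: 1.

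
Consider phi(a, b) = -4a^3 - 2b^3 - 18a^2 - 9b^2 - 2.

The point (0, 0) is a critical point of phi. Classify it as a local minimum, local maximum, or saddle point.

The mixed partial ∂²phi/∂a∂b is 0, so the Hessian at any point is diag(phi_aa, phi_bb) = diag(-12(2a + 3), -6(2b + 3)).
At (0, 0): H = diag(-36, -18).
Both eigenvalues are negative, so H is negative definite: a local maximum.

local maximum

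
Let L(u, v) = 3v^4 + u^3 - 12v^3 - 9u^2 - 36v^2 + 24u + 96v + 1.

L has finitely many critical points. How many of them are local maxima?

L separates as a function of u plus a function of v, so ∇L=0 decouples.
∂L/∂u = 3(u - 4)(u - 2) = 0 at u ∈ {2, 4}; ∂L/∂v = 12(v - 4)(v - 1)(v + 2) = 0 at v ∈ {-2, 1, 4}.
The Hessian is diagonal: diag(L_uu, L_vv). Second derivatives: L_uu(2)=-6, L_uu(4)=6; L_vv(-2)=216, L_vv(1)=-108, L_vv(4)=216.
Local maxima occur where both diagonal entries negative: (2, 1). Count: 1.

1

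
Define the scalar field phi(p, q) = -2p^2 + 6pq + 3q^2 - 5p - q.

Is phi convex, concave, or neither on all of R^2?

neither

phi is quadratic, so its Hessian is the constant matrix H = [[-4, 6], [6, 6]].
det(H) = -60, tr(H) = 2.
det(H) < 0, so H is indefinite: neither convex nor concave.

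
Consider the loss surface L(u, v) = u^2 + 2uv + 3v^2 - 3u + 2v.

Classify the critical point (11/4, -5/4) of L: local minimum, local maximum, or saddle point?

The Hessian of L is constant: H = [[2, 2], [2, 6]].
det(H) = 2·6 − 2² = 8.
det(H) > 0 and tr(H) = 8 > 0, so H is positive definite and the point is a local minimum.

local minimum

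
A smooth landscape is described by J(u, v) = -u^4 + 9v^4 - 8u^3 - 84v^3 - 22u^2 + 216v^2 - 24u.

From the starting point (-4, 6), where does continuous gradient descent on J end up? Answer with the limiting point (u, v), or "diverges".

J is separable, so gradient descent decouples: u follows -∂J/∂u, v follows -∂J/∂v.
∂J/∂u = -4(u + 1)(u + 2)(u + 3); at u=-4 this is 24, so u decreases.
∂J/∂v = 36v(v - 4)(v - 3); at v=6 this is 1296, so v decreases.
The u-coordinate has no critical point in that direction and runs off to infinity.

diverges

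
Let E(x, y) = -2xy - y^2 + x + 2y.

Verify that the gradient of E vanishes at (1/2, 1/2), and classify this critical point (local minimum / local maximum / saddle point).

∇E = (-2y + 1, -2x - 2y + 2); substituting (1/2, 1/2) gives ∇E = (0, 0), so (1/2, 1/2) is indeed a critical point.
The Hessian of E is constant: H = [[0, -2], [-2, -2]].
det(H) = 0·(-2) − (-2)² = -4.
Since det(H) < 0, H is indefinite and the critical point is a saddle point.

saddle point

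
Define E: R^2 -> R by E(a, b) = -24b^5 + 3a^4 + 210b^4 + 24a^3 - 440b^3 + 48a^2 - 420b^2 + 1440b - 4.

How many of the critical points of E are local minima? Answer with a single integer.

E separates as a function of a plus a function of b, so ∇E=0 decouples.
∂E/∂a = 12a(a + 2)(a + 4) = 0 at a ∈ {-4, -2, 0}; ∂E/∂b = -120(b - 4)(b - 3)(b - 1)(b + 1) = 0 at b ∈ {-1, 1, 3, 4}.
The Hessian is diagonal: diag(E_aa, E_bb). Second derivatives: E_aa(-4)=96, E_aa(-2)=-48, E_aa(0)=96; E_bb(-1)=4800, E_bb(1)=-1440, E_bb(3)=960, E_bb(4)=-1800.
Local minima occur where both diagonal entries positive: (-4, -1), (-4, 3), (0, -1), (0, 3). Count: 4.

4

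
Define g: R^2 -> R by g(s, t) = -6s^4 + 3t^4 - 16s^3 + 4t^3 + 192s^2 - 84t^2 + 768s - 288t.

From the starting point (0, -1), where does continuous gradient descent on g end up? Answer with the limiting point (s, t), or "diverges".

g is separable, so gradient descent decouples: s follows -∂g/∂s, t follows -∂g/∂t.
∂g/∂s = -24(s - 4)(s + 2)(s + 4); at s=0 this is 768, so s decreases.
∂g/∂t = 12(t - 4)(t + 2)(t + 3); at t=-1 this is -120, so t increases.
s converges to its nearest critical value -2 (a local min of the s-part); t converges to 4. The iterate converges to (-2, 4).

(-2, 4)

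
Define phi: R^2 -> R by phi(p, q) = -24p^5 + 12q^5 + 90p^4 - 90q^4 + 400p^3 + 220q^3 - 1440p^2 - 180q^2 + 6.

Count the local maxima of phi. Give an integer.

4

phi separates as a function of p plus a function of q, so ∇phi=0 decouples.
∂phi/∂p = -120p(p - 4)(p - 2)(p + 3) = 0 at p ∈ {-3, 0, 2, 4}; ∂phi/∂q = 60q(q - 3)(q - 2)(q - 1) = 0 at q ∈ {0, 1, 2, 3}.
The Hessian is diagonal: diag(phi_pp, phi_qq). Second derivatives: phi_pp(-3)=12600, phi_pp(0)=-2880, phi_pp(2)=2400, phi_pp(4)=-6720; phi_qq(0)=-360, phi_qq(1)=120, phi_qq(2)=-120, phi_qq(3)=360.
Local maxima occur where both diagonal entries negative: (0, 0), (0, 2), (4, 0), (4, 2). Count: 4.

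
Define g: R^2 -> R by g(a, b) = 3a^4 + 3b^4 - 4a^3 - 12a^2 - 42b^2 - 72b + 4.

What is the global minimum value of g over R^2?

-379

g(a,b) separates as P(a) + Q(b) + 4, so its minimum is min P + min Q + 4.
P'(a) = 12a(a - 2)(a + 1) vanishes at a ∈ {-1, 0, 2}; Q'(b) = 12(b - 3)(b + 1)(b + 2) vanishes at b ∈ {-2, -1, 3}.
Local minima of P (where P''>0): P(-1)=-5, P(2)=-32. Local minima of Q: Q(-2)=24, Q(3)=-351.
So the global minimum of g is P(2) + Q(3) + 4 = -32 − 351 + 4 = -379, attained at (2, 3).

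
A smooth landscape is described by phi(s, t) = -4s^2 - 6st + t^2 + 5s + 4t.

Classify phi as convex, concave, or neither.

phi is quadratic, so its Hessian is the constant matrix H = [[-8, -6], [-6, 2]].
det(H) = -52, tr(H) = -6.
det(H) < 0, so H is indefinite: neither convex nor concave.

neither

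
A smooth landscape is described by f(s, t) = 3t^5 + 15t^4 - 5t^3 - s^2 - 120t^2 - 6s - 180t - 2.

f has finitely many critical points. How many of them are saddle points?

2

f separates as a function of s plus a function of t, so ∇f=0 decouples.
∂f/∂s = -2(s + 3) = 0 at s ∈ {-3}; ∂f/∂t = 15(t - 2)(t + 1)(t + 2)(t + 3) = 0 at t ∈ {-3, -2, -1, 2}.
The Hessian is diagonal: diag(f_ss, f_tt). Second derivatives: f_ss(-3)=-2; f_tt(-3)=-150, f_tt(-2)=60, f_tt(-1)=-90, f_tt(2)=900.
Saddle points occur where the two diagonal entries have opposite signs: (-3, -2), (-3, 2). Count: 2.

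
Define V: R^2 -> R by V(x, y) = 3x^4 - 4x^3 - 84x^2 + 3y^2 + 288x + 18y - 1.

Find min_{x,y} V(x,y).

-1500

V(x,y) separates as P(x) + Q(y) − 1, so its minimum is min P + min Q − 1.
P'(x) = 12(x - 3)(x - 2)(x + 4) vanishes at x ∈ {-4, 2, 3}; Q'(y) = 6y + 18 vanishes at y ∈ {-3}.
Local minima of P (where P''>0): P(-4)=-1472, P(3)=243. Local minima of Q: Q(-3)=-27.
So the global minimum of V is P(-4) + Q(-3) − 1 = -1472 − 27 − 1 = -1500, attained at (-4, -3).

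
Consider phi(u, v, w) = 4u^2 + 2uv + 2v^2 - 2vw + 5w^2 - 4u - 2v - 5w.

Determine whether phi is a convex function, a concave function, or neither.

convex

phi is quadratic, so its Hessian is the constant matrix H = [[8, 2, 0], [2, 4, -2], [0, -2, 10]].
Leading principal minors: 8, 28, 248.
All positive ⇒ H ≻ 0 ⇒ convex.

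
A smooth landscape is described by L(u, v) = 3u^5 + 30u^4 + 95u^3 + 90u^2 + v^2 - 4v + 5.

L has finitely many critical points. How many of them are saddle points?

L separates as a function of u plus a function of v, so ∇L=0 decouples.
∂L/∂u = 15u(u + 1)(u + 3)(u + 4) = 0 at u ∈ {-4, -3, -1, 0}; ∂L/∂v = 2(v - 2) = 0 at v ∈ {2}.
The Hessian is diagonal: diag(L_uu, L_vv). Second derivatives: L_uu(-4)=-180, L_uu(-3)=90, L_uu(-1)=-90, L_uu(0)=180; L_vv(2)=2.
Saddle points occur where the two diagonal entries have opposite signs: (-4, 2), (-1, 2). Count: 2.

2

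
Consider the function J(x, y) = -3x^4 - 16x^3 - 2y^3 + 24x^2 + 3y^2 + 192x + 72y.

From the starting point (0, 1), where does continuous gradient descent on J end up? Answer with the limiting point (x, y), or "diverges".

(-2, -3)

J is separable, so gradient descent decouples: x follows -∂J/∂x, y follows -∂J/∂y.
∂J/∂x = -12(x - 2)(x + 2)(x + 4); at x=0 this is 192, so x decreases.
∂J/∂y = -6(y - 4)(y + 3); at y=1 this is 72, so y decreases.
x converges to its nearest critical value -2 (a local min of the x-part); y converges to -3. The iterate converges to (-2, -3).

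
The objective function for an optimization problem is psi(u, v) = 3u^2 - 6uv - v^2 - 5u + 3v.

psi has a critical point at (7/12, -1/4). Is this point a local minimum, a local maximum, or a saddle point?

The Hessian of psi is constant: H = [[6, -6], [-6, -2]].
det(H) = 6·(-2) − (-6)² = -48.
Since det(H) < 0, H is indefinite and the critical point is a saddle point.

saddle point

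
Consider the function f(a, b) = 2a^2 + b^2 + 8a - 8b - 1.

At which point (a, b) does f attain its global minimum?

f(a,b) separates as P(a) + Q(b) − 1, so its minimum is min P + min Q − 1.
P'(a) = 4a + 8 vanishes at a ∈ {-2}; Q'(b) = 2b - 8 vanishes at b ∈ {4}.
Local minima of P (where P''>0): P(-2)=-8. Local minima of Q: Q(4)=-16.
So the global minimum of f is P(-2) + Q(4) − 1 = -8 − 16 − 1 = -25, attained at (-2, 4).

(-2, 4)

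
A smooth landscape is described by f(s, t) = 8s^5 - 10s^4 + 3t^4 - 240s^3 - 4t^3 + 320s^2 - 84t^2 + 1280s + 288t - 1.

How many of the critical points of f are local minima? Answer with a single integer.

4

f separates as a function of s plus a function of t, so ∇f=0 decouples.
∂f/∂s = 40(s - 4)(s - 2)(s + 1)(s + 4) = 0 at s ∈ {-4, -1, 2, 4}; ∂f/∂t = 12(t - 3)(t - 2)(t + 4) = 0 at t ∈ {-4, 2, 3}.
The Hessian is diagonal: diag(f_ss, f_tt). Second derivatives: f_ss(-4)=-5760, f_ss(-1)=1800, f_ss(2)=-1440, f_ss(4)=3200; f_tt(-4)=504, f_tt(2)=-72, f_tt(3)=84.
Local minima occur where both diagonal entries positive: (-1, -4), (-1, 3), (4, -4), (4, 3). Count: 4.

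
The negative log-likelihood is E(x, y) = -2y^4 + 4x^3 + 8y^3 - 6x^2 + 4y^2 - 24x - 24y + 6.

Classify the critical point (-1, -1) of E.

The mixed partial ∂²E/∂x∂y is 0, so the Hessian at any point is diag(E_xx, E_yy) = diag(12(2x - 1), 8(-3y^2 + 6y + 1)).
At (-1, -1): H = diag(-36, -64).
Both eigenvalues are negative, so H is negative definite: a local maximum.

local maximum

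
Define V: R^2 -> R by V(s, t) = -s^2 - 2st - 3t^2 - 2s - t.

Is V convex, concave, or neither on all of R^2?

V is quadratic, so its Hessian is the constant matrix H = [[-2, -2], [-2, -6]].
det(H) = 8, tr(H) = -8.
det(H) > 0 and tr(H) < 0, so H is negative definite everywhere: concave.

concave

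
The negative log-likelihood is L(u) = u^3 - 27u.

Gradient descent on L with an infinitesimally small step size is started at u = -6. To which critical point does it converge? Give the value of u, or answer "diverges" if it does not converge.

diverges

L'(u) = 3(u - 3)(u + 3), so L'(-6) = 81.
Gradient descent moves in the -L' direction, i.e. u is decreasing.
There is no critical point below u=-6, and L' keeps the same sign, so the iterate runs off to −∞.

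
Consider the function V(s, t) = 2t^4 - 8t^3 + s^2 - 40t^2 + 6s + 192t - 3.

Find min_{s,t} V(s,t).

-570

V(s,t) separates as P(s) + Q(t) − 3, so its minimum is min P + min Q − 3.
P'(s) = 2s + 6 vanishes at s ∈ {-3}; Q'(t) = 8(t - 4)(t - 2)(t + 3) vanishes at t ∈ {-3, 2, 4}.
Local minima of P (where P''>0): P(-3)=-9. Local minima of Q: Q(-3)=-558, Q(4)=128.
So the global minimum of V is P(-3) + Q(-3) − 3 = -9 − 558 − 3 = -570, attained at (-3, -3).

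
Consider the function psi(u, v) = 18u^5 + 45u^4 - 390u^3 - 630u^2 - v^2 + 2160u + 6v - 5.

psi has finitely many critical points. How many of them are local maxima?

psi separates as a function of u plus a function of v, so ∇psi=0 decouples.
∂psi/∂u = 90(u - 3)(u - 1)(u + 2)(u + 4) = 0 at u ∈ {-4, -2, 1, 3}; ∂psi/∂v = -2(v - 3) = 0 at v ∈ {3}.
The Hessian is diagonal: diag(psi_uu, psi_vv). Second derivatives: psi_uu(-4)=-6300, psi_uu(-2)=2700, psi_uu(1)=-2700, psi_uu(3)=6300; psi_vv(3)=-2.
Local maxima occur where both diagonal entries negative: (-4, 3), (1, 3). Count: 2.

2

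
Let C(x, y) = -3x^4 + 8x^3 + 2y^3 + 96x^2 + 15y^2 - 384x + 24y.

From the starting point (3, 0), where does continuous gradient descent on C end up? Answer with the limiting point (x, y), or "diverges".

(2, -1)

C is separable, so gradient descent decouples: x follows -∂C/∂x, y follows -∂C/∂y.
∂C/∂x = -12(x - 4)(x - 2)(x + 4); at x=3 this is 84, so x decreases.
∂C/∂y = 6(y + 1)(y + 4); at y=0 this is 24, so y decreases.
x converges to its nearest critical value 2 (a local min of the x-part); y converges to -1. The iterate converges to (2, -1).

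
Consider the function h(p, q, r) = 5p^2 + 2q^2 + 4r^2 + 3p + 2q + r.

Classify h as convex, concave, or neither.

convex

h is quadratic, so its Hessian is the constant matrix H = [[10, 0, 0], [0, 4, 0], [0, 0, 8]].
Leading principal minors: 10, 40, 320.
All positive ⇒ H ≻ 0 ⇒ convex.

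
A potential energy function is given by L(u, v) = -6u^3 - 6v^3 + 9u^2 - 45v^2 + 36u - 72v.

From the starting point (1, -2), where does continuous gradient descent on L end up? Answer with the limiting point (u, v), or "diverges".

L is separable, so gradient descent decouples: u follows -∂L/∂u, v follows -∂L/∂v.
∂L/∂u = -18(u - 2)(u + 1); at u=1 this is 36, so u decreases.
∂L/∂v = -18(v + 1)(v + 4); at v=-2 this is 36, so v decreases.
u converges to its nearest critical value -1 (a local min of the u-part); v converges to -4. The iterate converges to (-1, -4).

(-1, -4)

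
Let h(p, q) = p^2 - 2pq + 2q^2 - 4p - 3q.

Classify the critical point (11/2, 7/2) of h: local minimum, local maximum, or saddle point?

local minimum

The Hessian of h is constant: H = [[2, -2], [-2, 4]].
det(H) = 2·4 − (-2)² = 4.
det(H) > 0 and tr(H) = 6 > 0, so H is positive definite and the point is a local minimum.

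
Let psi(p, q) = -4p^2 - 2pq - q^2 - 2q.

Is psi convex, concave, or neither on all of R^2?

psi is quadratic, so its Hessian is the constant matrix H = [[-8, -2], [-2, -2]].
det(H) = 12, tr(H) = -10.
det(H) > 0 and tr(H) < 0, so H is negative definite everywhere: concave.

concave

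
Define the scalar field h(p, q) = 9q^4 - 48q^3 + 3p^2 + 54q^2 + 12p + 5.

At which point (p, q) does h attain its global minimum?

h(p,q) separates as A(p) + B(q) + 5, so its minimum is min A + min B + 5.
A'(p) = 6p + 12 vanishes at p ∈ {-2}; B'(q) = 36q(q - 3)(q - 1) vanishes at q ∈ {0, 1, 3}.
Local minima of A (where A''>0): A(-2)=-12. Local minima of B: B(0)=0, B(3)=-81.
So the global minimum of h is A(-2) + B(3) + 5 = -12 − 81 + 5 = -88, attained at (-2, 3).

(-2, 3)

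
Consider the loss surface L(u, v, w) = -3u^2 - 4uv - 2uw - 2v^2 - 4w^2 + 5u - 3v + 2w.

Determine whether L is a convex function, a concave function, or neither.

L is quadratic, so its Hessian is the constant matrix H = [[-6, -4, -2], [-4, -4, 0], [-2, 0, -8]].
Leading principal minors: -6, 8, -48.
Signs alternate −, +, − ⇒ H ≺ 0 ⇒ concave.

concave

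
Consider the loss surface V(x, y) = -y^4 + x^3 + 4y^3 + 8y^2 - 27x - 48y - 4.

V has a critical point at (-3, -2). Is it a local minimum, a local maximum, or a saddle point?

local maximum

The mixed partial ∂²V/∂x∂y is 0, so the Hessian at any point is diag(V_xx, V_yy) = diag(6x, 4(-3y^2 + 6y + 4)).
At (-3, -2): H = diag(-18, -80).
Both eigenvalues are negative, so H is negative definite: a local maximum.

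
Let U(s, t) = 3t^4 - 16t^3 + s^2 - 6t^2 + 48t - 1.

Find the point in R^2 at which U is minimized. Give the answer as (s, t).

(0, 4)

U(s,t) separates as P(s) + Q(t) − 1, so its minimum is min P + min Q − 1.
P'(s) = 2s vanishes at s ∈ {0}; Q'(t) = 12(t - 4)(t - 1)(t + 1) vanishes at t ∈ {-1, 1, 4}.
Local minima of P (where P''>0): P(0)=0. Local minima of Q: Q(-1)=-35, Q(4)=-160.
So the global minimum of U is P(0) + Q(4) − 1 = 0 − 160 − 1 = -161, attained at (0, 4).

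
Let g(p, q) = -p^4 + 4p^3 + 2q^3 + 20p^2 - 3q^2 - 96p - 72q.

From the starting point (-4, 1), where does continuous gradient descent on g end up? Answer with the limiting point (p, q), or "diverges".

g is separable, so gradient descent decouples: p follows -∂g/∂p, q follows -∂g/∂q.
∂g/∂p = -4(p - 4)(p - 2)(p + 3); at p=-4 this is 192, so p decreases.
∂g/∂q = 6(q - 4)(q + 3); at q=1 this is -72, so q increases.
The p-coordinate has no critical point in that direction and runs off to infinity.

diverges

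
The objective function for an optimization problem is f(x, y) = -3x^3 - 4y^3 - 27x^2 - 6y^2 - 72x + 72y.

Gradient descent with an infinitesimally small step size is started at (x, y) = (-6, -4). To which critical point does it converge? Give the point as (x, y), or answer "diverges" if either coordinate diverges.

(-4, -3)

f is separable, so gradient descent decouples: x follows -∂f/∂x, y follows -∂f/∂y.
∂f/∂x = -9(x + 2)(x + 4); at x=-6 this is -72, so x increases.
∂f/∂y = -12(y - 2)(y + 3); at y=-4 this is -72, so y increases.
x converges to its nearest critical value -4 (a local min of the x-part); y converges to -3. The iterate converges to (-4, -3).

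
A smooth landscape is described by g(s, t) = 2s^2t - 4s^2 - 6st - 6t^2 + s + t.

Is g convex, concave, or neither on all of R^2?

The term 2s^2t is cubic, so the Hessian is not constant.
∂²g/∂s² = 4t - 8, which takes both signs as t varies (negative for sufficiently negative t). A diagonal entry of the Hessian changing sign means the Hessian is neither positive- nor negative-semidefinite on all of R^2.

neither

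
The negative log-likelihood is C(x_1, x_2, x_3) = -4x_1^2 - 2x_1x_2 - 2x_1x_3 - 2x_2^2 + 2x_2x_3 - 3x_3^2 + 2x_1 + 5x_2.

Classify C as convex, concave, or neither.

concave

C is quadratic, so its Hessian is the constant matrix H = [[-8, -2, -2], [-2, -4, 2], [-2, 2, -6]].
Leading principal minors: -8, 28, -104.
Signs alternate −, +, − ⇒ H ≺ 0 ⇒ concave.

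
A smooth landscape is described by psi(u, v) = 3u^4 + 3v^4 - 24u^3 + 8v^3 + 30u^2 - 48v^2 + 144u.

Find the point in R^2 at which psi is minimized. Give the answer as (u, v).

(-1, -4)

psi(u,v) separates as P(u) + Q(v), so its minimum is min P + min Q.
P'(u) = 12(u - 4)(u - 3)(u + 1) vanishes at u ∈ {-1, 3, 4}; Q'(v) = 12v(v - 2)(v + 4) vanishes at v ∈ {-4, 0, 2}.
Local minima of P (where P''>0): P(-1)=-87, P(4)=288. Local minima of Q: Q(-4)=-512, Q(2)=-80.
So the global minimum of psi is P(-1) + Q(-4) = -87 − 512 = -599, attained at (-1, -4).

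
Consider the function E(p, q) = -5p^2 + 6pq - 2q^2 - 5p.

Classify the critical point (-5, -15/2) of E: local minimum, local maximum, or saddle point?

The Hessian of E is constant: H = [[-10, 6], [6, -4]].
det(H) = (-10)·(-4) − 6² = 4.
det(H) > 0 and tr(H) = -14 < 0, so H is negative definite and the point is a local maximum.

local maximum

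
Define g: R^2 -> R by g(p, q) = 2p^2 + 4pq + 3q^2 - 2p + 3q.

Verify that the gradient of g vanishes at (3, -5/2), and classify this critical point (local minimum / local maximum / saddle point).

∇g = (4p + 4q - 2, 4p + 6q + 3); substituting (3, -5/2) gives ∇g = (0, 0), so (3, -5/2) is indeed a critical point.
The Hessian of g is constant: H = [[4, 4], [4, 6]].
det(H) = 4·6 − 4² = 8.
det(H) > 0 and tr(H) = 10 > 0, so H is positive definite and the point is a local minimum.

local minimum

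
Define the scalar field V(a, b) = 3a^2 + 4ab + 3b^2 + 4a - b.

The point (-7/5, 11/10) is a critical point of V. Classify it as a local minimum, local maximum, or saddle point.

The Hessian of V is constant: H = [[6, 4], [4, 6]].
det(H) = 6·6 − 4² = 20.
det(H) > 0 and tr(H) = 12 > 0, so H is positive definite and the point is a local minimum.

local minimum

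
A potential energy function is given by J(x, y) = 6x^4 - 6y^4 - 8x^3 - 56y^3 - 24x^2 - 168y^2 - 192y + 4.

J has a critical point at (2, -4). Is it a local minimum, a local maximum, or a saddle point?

saddle point

The mixed partial ∂²J/∂x∂y is 0, so the Hessian at any point is diag(J_xx, J_yy) = diag(24(3x^2 - 2x - 2), -24(3y^2 + 14y + 14)).
At (2, -4): H = diag(144, -144).
The eigenvalues have opposite signs, so H is indefinite: a saddle point.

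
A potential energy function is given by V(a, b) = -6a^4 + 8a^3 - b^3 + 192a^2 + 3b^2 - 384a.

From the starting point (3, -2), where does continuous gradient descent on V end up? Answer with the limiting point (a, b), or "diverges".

V is separable, so gradient descent decouples: a follows -∂V/∂a, b follows -∂V/∂b.
∂V/∂a = -24(a - 4)(a - 1)(a + 4); at a=3 this is 336, so a decreases.
∂V/∂b = -3b(b - 2); at b=-2 this is -24, so b increases.
a converges to its nearest critical value 1 (a local min of the a-part); b converges to 0. The iterate converges to (1, 0).

(1, 0)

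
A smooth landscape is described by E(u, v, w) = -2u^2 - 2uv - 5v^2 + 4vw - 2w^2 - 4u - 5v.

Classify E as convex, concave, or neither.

E is quadratic, so its Hessian is the constant matrix H = [[-4, -2, 0], [-2, -10, 4], [0, 4, -4]].
Leading principal minors: -4, 36, -80.
Signs alternate −, +, − ⇒ H ≺ 0 ⇒ concave.

concave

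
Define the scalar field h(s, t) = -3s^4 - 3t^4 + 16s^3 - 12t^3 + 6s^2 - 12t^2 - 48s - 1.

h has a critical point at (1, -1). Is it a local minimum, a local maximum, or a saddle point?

local minimum

The mixed partial ∂²h/∂s∂t is 0, so the Hessian at any point is diag(h_ss, h_tt) = diag(12(-3s^2 + 8s + 1), -12(3t^2 + 6t + 2)).
At (1, -1): H = diag(72, 12).
Both eigenvalues are positive, so H is positive definite: a local minimum.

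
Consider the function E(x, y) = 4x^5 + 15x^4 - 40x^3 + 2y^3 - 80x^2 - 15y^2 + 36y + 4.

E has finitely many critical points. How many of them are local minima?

2

E separates as a function of x plus a function of y, so ∇E=0 decouples.
∂E/∂x = 20x(x - 2)(x + 1)(x + 4) = 0 at x ∈ {-4, -1, 0, 2}; ∂E/∂y = 6(y - 3)(y - 2) = 0 at y ∈ {2, 3}.
The Hessian is diagonal: diag(E_xx, E_yy). Second derivatives: E_xx(-4)=-1440, E_xx(-1)=180, E_xx(0)=-160, E_xx(2)=720; E_yy(2)=-6, E_yy(3)=6.
Local minima occur where both diagonal entries positive: (-1, 3), (2, 3). Count: 2.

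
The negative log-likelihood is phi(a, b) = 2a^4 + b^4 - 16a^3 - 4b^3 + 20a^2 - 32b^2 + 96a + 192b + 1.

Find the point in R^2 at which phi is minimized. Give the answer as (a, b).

phi(a,b) separates as P(a) + Q(b) + 1, so its minimum is min P + min Q + 1.
P'(a) = 8(a - 4)(a - 3)(a + 1) vanishes at a ∈ {-1, 3, 4}; Q'(b) = 4(b - 4)(b - 3)(b + 4) vanishes at b ∈ {-4, 3, 4}.
Local minima of P (where P''>0): P(-1)=-58, P(4)=192. Local minima of Q: Q(-4)=-768, Q(4)=256.
So the global minimum of phi is P(-1) + Q(-4) + 1 = -58 − 768 + 1 = -825, attained at (-1, -4).

(-1, -4)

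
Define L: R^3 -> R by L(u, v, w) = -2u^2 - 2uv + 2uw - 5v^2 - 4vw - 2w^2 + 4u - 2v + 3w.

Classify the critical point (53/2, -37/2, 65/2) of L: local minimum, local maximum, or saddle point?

local maximum

The Hessian is constant: H = [[-4, -2, 2], [-2, -10, -4], [2, -4, -4]].
Leading principal minors: Δ₁ = -4, Δ₂ = 36, Δ₃ = -8.
The minors alternate sign starting negative (−, +, −), so H is negative definite: a local maximum.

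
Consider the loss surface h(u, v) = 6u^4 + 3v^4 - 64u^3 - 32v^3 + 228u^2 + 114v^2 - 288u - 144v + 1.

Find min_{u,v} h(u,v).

h(u,v) separates as P(u) + Q(v) + 1, so its minimum is min P + min Q + 1.
P'(u) = 24(u - 4)(u - 3)(u - 1) vanishes at u ∈ {1, 3, 4}; Q'(v) = 12(v - 4)(v - 3)(v - 1) vanishes at v ∈ {1, 3, 4}.
Local minima of P (where P''>0): P(1)=-118, P(4)=-64. Local minima of Q: Q(1)=-59, Q(4)=-32.
So the global minimum of h is P(1) + Q(1) + 1 = -118 − 59 + 1 = -176, attained at (1, 1).

-176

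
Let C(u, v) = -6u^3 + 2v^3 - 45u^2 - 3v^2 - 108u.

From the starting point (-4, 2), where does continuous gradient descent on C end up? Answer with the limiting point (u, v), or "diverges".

C is separable, so gradient descent decouples: u follows -∂C/∂u, v follows -∂C/∂v.
∂C/∂u = -18(u + 2)(u + 3); at u=-4 this is -36, so u increases.
∂C/∂v = 6v(v - 1); at v=2 this is 12, so v decreases.
u converges to its nearest critical value -3 (a local min of the u-part); v converges to 1. The iterate converges to (-3, 1).

(-3, 1)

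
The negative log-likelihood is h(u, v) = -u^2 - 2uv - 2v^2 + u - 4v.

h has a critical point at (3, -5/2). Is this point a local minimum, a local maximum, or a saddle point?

local maximum

The Hessian of h is constant: H = [[-2, -2], [-2, -4]].
det(H) = (-2)·(-4) − (-2)² = 4.
det(H) > 0 and tr(H) = -6 < 0, so H is negative definite and the point is a local maximum.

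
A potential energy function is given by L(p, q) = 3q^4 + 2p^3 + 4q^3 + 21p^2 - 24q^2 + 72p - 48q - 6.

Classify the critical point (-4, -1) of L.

local maximum

The mixed partial ∂²L/∂p∂q is 0, so the Hessian at any point is diag(L_pp, L_qq) = diag(6(2p + 7), 12(3q^2 + 2q - 4)).
At (-4, -1): H = diag(-6, -36).
Both eigenvalues are negative, so H is negative definite: a local maximum.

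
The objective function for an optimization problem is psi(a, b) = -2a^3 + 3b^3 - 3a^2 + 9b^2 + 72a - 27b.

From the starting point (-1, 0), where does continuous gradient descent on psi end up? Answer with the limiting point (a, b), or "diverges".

(-4, 1)

psi is separable, so gradient descent decouples: a follows -∂psi/∂a, b follows -∂psi/∂b.
∂psi/∂a = -6(a - 3)(a + 4); at a=-1 this is 72, so a decreases.
∂psi/∂b = 9(b - 1)(b + 3); at b=0 this is -27, so b increases.
a converges to its nearest critical value -4 (a local min of the a-part); b converges to 1. The iterate converges to (-4, 1).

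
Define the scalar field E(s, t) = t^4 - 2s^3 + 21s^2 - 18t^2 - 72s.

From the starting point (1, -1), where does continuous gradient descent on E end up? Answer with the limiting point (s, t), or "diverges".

E is separable, so gradient descent decouples: s follows -∂E/∂s, t follows -∂E/∂t.
∂E/∂s = -6(s - 4)(s - 3); at s=1 this is -36, so s increases.
∂E/∂t = 4t(t - 3)(t + 3); at t=-1 this is 32, so t decreases.
s converges to its nearest critical value 3 (a local min of the s-part); t converges to -3. The iterate converges to (3, -3).

(3, -3)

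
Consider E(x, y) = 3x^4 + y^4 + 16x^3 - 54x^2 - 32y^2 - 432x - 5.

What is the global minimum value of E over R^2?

E(x,y) separates as P(x) + Q(y) − 5, so its minimum is min P + min Q − 5.
P'(x) = 12(x - 3)(x + 3)(x + 4) vanishes at x ∈ {-4, -3, 3}; Q'(y) = 4y(y - 4)(y + 4) vanishes at y ∈ {-4, 0, 4}.
Local minima of P (where P''>0): P(-4)=608, P(3)=-1107. Local minima of Q: Q(-4)=-256, Q(4)=-256.
So the global minimum of E is P(3) + Q(-4) − 5 = -1107 − 256 − 5 = -1368, attained at (3, -4).

-1368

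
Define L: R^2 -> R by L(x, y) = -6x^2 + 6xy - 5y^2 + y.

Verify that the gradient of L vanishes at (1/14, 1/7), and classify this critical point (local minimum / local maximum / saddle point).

∇L = (-12x + 6y, 6x - 10y + 1); substituting (1/14, 1/7) gives ∇L = (0, 0), so (1/14, 1/7) is indeed a critical point.
The Hessian of L is constant: H = [[-12, 6], [6, -10]].
det(H) = (-12)·(-10) − 6² = 84.
det(H) > 0 and tr(H) = -22 < 0, so H is negative definite and the point is a local maximum.

local maximum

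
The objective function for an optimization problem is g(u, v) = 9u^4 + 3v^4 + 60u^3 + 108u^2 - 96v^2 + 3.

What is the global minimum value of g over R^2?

g(u,v) separates as P(u) + Q(v) + 3, so its minimum is min P + min Q + 3.
P'(u) = 36u(u + 2)(u + 3) vanishes at u ∈ {-3, -2, 0}; Q'(v) = 12v(v - 4)(v + 4) vanishes at v ∈ {-4, 0, 4}.
Local minima of P (where P''>0): P(-3)=81, P(0)=0. Local minima of Q: Q(-4)=-768, Q(4)=-768.
So the global minimum of g is P(0) + Q(-4) + 3 = 0 − 768 + 3 = -765, attained at (0, -4).

-765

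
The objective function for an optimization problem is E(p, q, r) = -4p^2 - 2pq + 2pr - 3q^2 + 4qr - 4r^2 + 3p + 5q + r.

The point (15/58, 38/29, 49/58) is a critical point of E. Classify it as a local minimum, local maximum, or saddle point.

local maximum

The Hessian is constant: H = [[-8, -2, 2], [-2, -6, 4], [2, 4, -8]].
Leading principal minors: Δ₁ = -8, Δ₂ = 44, Δ₃ = -232.
The minors alternate sign starting negative (−, +, −), so H is negative definite: a local maximum.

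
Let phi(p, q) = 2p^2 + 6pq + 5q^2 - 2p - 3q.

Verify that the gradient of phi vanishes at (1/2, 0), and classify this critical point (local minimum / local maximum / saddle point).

∇phi = (4p + 6q - 2, 6p + 10q - 3); substituting (1/2, 0) gives ∇phi = (0, 0), so (1/2, 0) is indeed a critical point.
The Hessian of phi is constant: H = [[4, 6], [6, 10]].
det(H) = 4·10 − 6² = 4.
det(H) > 0 and tr(H) = 14 > 0, so H is positive definite and the point is a local minimum.

local minimum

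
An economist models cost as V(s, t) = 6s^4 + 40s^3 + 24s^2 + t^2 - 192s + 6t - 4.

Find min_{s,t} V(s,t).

-135

V(s,t) separates as P(s) + Q(t) − 4, so its minimum is min P + min Q − 4.
P'(s) = 24(s - 1)(s + 2)(s + 4) vanishes at s ∈ {-4, -2, 1}; Q'(t) = 2(t + 3) vanishes at t ∈ {-3}.
Local minima of P (where P''>0): P(-4)=128, P(1)=-122. Local minima of Q: Q(-3)=-9.
So the global minimum of V is P(1) + Q(-3) − 4 = -122 − 9 − 4 = -135, attained at (1, -3).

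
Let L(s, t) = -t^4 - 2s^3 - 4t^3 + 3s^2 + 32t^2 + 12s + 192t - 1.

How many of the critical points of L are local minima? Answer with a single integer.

1

L separates as a function of s plus a function of t, so ∇L=0 decouples.
∂L/∂s = -6(s - 2)(s + 1) = 0 at s ∈ {-1, 2}; ∂L/∂t = -4(t - 4)(t + 3)(t + 4) = 0 at t ∈ {-4, -3, 4}.
The Hessian is diagonal: diag(L_ss, L_tt). Second derivatives: L_ss(-1)=18, L_ss(2)=-18; L_tt(-4)=-32, L_tt(-3)=28, L_tt(4)=-224.
Local minima occur where both diagonal entries positive: (-1, -3). Count: 1.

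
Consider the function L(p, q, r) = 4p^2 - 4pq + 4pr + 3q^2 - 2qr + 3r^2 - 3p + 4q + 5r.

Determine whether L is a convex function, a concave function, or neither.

L is quadratic, so its Hessian is the constant matrix H = [[8, -4, 4], [-4, 6, -2], [4, -2, 6]].
Leading principal minors: 8, 32, 128.
All positive ⇒ H ≻ 0 ⇒ convex.

convex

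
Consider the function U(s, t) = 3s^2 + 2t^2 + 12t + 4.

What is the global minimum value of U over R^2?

U(s,t) separates as P(s) + Q(t) + 4, so its minimum is min P + min Q + 4.
P'(s) = 6s vanishes at s ∈ {0}; Q'(t) = 4(t + 3) vanishes at t ∈ {-3}.
Local minima of P (where P''>0): P(0)=0. Local minima of Q: Q(-3)=-18.
So the global minimum of U is P(0) + Q(-3) + 4 = 0 − 18 + 4 = -14, attained at (0, -3).

-14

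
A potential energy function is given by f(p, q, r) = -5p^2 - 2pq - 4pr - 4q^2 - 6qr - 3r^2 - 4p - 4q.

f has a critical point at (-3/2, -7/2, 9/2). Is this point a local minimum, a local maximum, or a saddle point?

The Hessian is constant: H = [[-10, -2, -4], [-2, -8, -6], [-4, -6, -6]].
Leading principal minors: Δ₁ = -10, Δ₂ = 76, Δ₃ = -64.
The minors alternate sign starting negative (−, +, −), so H is negative definite: a local maximum.

local maximum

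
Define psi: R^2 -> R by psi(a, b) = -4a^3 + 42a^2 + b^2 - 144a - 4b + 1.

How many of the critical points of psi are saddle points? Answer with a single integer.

psi separates as a function of a plus a function of b, so ∇psi=0 decouples.
∂psi/∂a = -12(a - 4)(a - 3) = 0 at a ∈ {3, 4}; ∂psi/∂b = 2(b - 2) = 0 at b ∈ {2}.
The Hessian is diagonal: diag(psi_aa, psi_bb). Second derivatives: psi_aa(3)=12, psi_aa(4)=-12; psi_bb(2)=2.
Saddle points occur where the two diagonal entries have opposite signs: (4, 2). Count: 1.

1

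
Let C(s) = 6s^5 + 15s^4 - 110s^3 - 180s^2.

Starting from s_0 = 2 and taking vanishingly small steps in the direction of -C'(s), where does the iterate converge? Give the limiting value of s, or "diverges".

3

C'(s) = 30s(s - 3)(s + 1)(s + 4), so C'(2) = -1080.
Gradient descent moves in the -C' direction, i.e. s is increasing.
The nearest critical point in that direction is s = 3, where C'' = 2520 > 0 (a local minimum). The iterate converges there.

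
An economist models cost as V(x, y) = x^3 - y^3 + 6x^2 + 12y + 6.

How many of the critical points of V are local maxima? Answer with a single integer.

1

V separates as a function of x plus a function of y, so ∇V=0 decouples.
∂V/∂x = 3x(x + 4) = 0 at x ∈ {-4, 0}; ∂V/∂y = -3(y - 2)(y + 2) = 0 at y ∈ {-2, 2}.
The Hessian is diagonal: diag(V_xx, V_yy). Second derivatives: V_xx(-4)=-12, V_xx(0)=12; V_yy(-2)=12, V_yy(2)=-12.
Local maxima occur where both diagonal entries negative: (-4, 2). Count: 1.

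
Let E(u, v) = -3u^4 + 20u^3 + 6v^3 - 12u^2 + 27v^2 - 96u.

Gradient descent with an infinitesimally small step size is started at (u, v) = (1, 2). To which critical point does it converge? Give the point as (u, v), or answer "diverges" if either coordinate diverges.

(2, 0)

E is separable, so gradient descent decouples: u follows -∂E/∂u, v follows -∂E/∂v.
∂E/∂u = -12(u - 4)(u - 2)(u + 1); at u=1 this is -72, so u increases.
∂E/∂v = 18v(v + 3); at v=2 this is 180, so v decreases.
u converges to its nearest critical value 2 (a local min of the u-part); v converges to 0. The iterate converges to (2, 0).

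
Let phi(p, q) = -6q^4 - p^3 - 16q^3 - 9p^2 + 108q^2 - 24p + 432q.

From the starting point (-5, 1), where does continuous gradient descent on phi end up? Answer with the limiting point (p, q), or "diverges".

phi is separable, so gradient descent decouples: p follows -∂phi/∂p, q follows -∂phi/∂q.
∂phi/∂p = -3(p + 2)(p + 4); at p=-5 this is -9, so p increases.
∂phi/∂q = -24(q - 3)(q + 2)(q + 3); at q=1 this is 576, so q decreases.
p converges to its nearest critical value -4 (a local min of the p-part); q converges to -2. The iterate converges to (-4, -2).

(-4, -2)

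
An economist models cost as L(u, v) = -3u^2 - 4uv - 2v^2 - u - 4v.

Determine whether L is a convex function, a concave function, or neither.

concave

L is quadratic, so its Hessian is the constant matrix H = [[-6, -4], [-4, -4]].
det(H) = 8, tr(H) = -10.
det(H) > 0 and tr(H) < 0, so H is negative definite everywhere: concave.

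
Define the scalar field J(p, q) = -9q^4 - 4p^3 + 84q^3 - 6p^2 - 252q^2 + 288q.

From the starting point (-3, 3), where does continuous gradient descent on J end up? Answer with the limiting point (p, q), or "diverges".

J is separable, so gradient descent decouples: p follows -∂J/∂p, q follows -∂J/∂q.
∂J/∂p = -12p(p + 1); at p=-3 this is -72, so p increases.
∂J/∂q = -36(q - 4)(q - 2)(q - 1); at q=3 this is 72, so q decreases.
p converges to its nearest critical value -1 (a local min of the p-part); q converges to 2. The iterate converges to (-1, 2).

(-1, 2)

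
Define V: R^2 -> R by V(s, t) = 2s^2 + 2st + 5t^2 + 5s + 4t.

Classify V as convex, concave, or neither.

V is quadratic, so its Hessian is the constant matrix H = [[4, 2], [2, 10]].
det(H) = 36, tr(H) = 14.
det(H) > 0 and tr(H) > 0, so H is positive definite everywhere: convex.

convex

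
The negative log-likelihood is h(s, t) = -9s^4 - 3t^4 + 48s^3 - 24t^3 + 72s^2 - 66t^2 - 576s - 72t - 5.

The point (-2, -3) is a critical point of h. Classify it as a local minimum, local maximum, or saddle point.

The mixed partial ∂²h/∂s∂t is 0, so the Hessian at any point is diag(h_ss, h_tt) = diag(36(-3s^2 + 8s + 4), -12(3t^2 + 12t + 11)).
At (-2, -3): H = diag(-864, -24).
Both eigenvalues are negative, so H is negative definite: a local maximum.

local maximum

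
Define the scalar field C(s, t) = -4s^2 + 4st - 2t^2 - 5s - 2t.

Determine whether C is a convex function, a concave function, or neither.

concave

C is quadratic, so its Hessian is the constant matrix H = [[-8, 4], [4, -4]].
det(H) = 16, tr(H) = -12.
det(H) > 0 and tr(H) < 0, so H is negative definite everywhere: concave.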